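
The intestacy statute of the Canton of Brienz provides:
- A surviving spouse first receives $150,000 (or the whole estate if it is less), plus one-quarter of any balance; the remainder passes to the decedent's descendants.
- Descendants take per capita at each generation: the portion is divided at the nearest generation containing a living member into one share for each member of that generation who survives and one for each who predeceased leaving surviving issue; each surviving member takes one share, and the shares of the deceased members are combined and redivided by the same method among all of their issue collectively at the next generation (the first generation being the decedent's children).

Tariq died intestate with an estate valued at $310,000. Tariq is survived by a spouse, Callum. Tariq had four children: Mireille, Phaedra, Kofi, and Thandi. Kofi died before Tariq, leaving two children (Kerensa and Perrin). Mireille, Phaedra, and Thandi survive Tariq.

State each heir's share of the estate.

Callum first takes $150,000, leaving a balance of $160,000. Callum then takes one-quarter of the balance ($40,000), for a total of $190,000. The remaining $120,000 passes to the descendants.
The descendants' portion ($120,000) is divided at the children's generation into 4 shares of $30,000. Mireille, Phaedra, and Thandi each take $30,000. The remaining share for the deceased Kofi ($30,000) is carried to the next generation.
That pool ($30,000) is divided at the grandchildren's generation equally among Kerensa and Perrin: $15,000 each.

Callum: $190,000; Mireille: $30,000; Phaedra: $30,000; Kerensa: $15,000; Perrin: $15,000; Thandi: $30,000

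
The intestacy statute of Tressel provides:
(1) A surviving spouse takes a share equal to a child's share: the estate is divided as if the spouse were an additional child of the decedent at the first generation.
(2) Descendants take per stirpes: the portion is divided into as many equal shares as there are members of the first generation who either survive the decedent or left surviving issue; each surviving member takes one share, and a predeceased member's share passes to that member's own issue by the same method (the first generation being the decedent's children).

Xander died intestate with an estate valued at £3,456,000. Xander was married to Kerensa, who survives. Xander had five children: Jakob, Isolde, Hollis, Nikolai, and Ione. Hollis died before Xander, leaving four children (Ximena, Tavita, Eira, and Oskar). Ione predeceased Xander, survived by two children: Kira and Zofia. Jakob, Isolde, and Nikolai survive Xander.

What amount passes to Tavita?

The spouse counts as an additional share at the children's level, so there are 6 primary shares of £576,000. Kerensa takes one such share (£576,000).
The children's combined portion (£2,880,000) is divided into 5 shares of £576,000: Jakob, Isolde, and Nikolai each take £576,000; Hollis's £576,000 share passes to Hollis's issue; Ione's £576,000 share passes to Ione's issue.
Hollis's share (£576,000) is divided into 4 shares of £144,000: Ximena, Tavita, Eira, and Oskar each take £144,000.
Ione's share (£576,000) is divided into 2 shares of £288,000: Kira and Zofia each take £288,000.

Tavita receives £144,000.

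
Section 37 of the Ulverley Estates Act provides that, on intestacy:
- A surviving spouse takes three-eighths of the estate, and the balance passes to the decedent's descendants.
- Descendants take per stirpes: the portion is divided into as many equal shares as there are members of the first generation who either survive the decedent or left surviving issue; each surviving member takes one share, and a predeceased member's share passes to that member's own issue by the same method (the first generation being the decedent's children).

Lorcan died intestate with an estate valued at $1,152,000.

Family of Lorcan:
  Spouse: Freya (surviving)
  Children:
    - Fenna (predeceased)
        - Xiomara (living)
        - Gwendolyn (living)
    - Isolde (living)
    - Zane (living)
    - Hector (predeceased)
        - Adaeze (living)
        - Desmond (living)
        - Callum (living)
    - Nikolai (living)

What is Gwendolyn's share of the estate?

Gwendolyn receives $72,000.

Freya takes three-eighths of $1,152,000 = $432,000. The remaining $720,000 passes to the descendants.
The descendants' portion ($720,000) is divided into 5 shares of $144,000: Isolde, Zane, and Nikolai each take $144,000; Fenna's $144,000 share passes to Fenna's issue; Hector's $144,000 share passes to Hector's issue.
Fenna's share ($144,000) is divided into 2 shares of $72,000: Xiomara and Gwendolyn each take $72,000.
Hector's share ($144,000) is divided into 3 shares of $48,000: Adaeze, Desmond, and Callum each take $48,000.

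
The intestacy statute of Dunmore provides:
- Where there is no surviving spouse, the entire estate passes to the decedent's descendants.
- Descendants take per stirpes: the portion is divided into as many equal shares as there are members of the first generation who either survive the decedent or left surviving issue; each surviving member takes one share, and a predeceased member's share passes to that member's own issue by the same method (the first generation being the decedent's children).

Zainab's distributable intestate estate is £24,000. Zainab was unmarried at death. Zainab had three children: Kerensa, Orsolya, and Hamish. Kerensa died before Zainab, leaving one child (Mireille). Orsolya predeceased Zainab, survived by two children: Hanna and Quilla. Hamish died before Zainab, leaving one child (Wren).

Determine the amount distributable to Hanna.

Hanna receives £4,000.

The entire £24,000 passes to the descendants.
That amount (£24,000) is divided into 3 shares of £8,000: Kerensa's £8,000 share passes to Kerensa's issue; Orsolya's £8,000 share passes to Orsolya's issue; Hamish's £8,000 share passes to Hamish's issue.
Kerensa's share (£8,000) passes entirely to Mireille.
Orsolya's share (£8,000) is divided into 2 shares of £4,000: Hanna and Quilla each take £4,000.
Hamish's share (£8,000) passes entirely to Wren.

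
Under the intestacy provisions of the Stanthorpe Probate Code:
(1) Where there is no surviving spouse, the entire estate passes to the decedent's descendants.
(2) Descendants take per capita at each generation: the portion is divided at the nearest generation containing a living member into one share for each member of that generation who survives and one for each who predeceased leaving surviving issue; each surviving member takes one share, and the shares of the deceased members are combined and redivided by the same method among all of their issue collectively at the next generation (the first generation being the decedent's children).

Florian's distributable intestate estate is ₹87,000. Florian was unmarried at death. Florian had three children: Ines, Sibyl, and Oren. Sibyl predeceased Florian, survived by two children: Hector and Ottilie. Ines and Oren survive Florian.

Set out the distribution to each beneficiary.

Ines: ₹29,000; Hector: ₹14,500; Ottilie: ₹14,500; Oren: ₹29,000

The entire ₹87,000 passes to the descendants.
That amount (₹87,000) is divided at the children's generation into 3 shares of ₹29,000. Ines and Oren each take ₹29,000. The remaining share for the deceased Sibyl (₹29,000) is carried to the next generation.
That pool (₹29,000) is divided at the grandchildren's generation equally among Hector and Ottilie: ₹14,500 each.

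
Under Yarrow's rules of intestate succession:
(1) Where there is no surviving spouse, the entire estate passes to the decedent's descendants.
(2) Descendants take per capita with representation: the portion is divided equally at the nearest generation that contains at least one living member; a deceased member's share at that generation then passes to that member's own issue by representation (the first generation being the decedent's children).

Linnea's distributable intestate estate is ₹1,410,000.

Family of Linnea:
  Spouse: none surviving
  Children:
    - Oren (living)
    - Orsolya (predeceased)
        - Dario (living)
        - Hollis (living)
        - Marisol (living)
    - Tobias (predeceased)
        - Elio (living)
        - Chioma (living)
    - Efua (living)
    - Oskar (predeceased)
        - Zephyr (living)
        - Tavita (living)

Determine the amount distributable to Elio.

The entire ₹1,410,000 passes to the descendants.
That amount (₹1,410,000) is divided into 5 shares of ₹282,000: Oren and Efua each take ₹282,000; Orsolya's ₹282,000 share passes to Orsolya's issue; Tobias's ₹282,000 share passes to Tobias's issue; Oskar's ₹282,000 share passes to Oskar's issue.
Orsolya's share (₹282,000) is divided into 3 shares of ₹94,000: Dario, Hollis, and Marisol each take ₹94,000.
Tobias's share (₹282,000) is divided into 2 shares of ₹141,000: Elio and Chioma each take ₹141,000.
Oskar's share (₹282,000) is divided into 2 shares of ₹141,000: Zephyr and Tavita each take ₹141,000.

Elio receives ₹141,000.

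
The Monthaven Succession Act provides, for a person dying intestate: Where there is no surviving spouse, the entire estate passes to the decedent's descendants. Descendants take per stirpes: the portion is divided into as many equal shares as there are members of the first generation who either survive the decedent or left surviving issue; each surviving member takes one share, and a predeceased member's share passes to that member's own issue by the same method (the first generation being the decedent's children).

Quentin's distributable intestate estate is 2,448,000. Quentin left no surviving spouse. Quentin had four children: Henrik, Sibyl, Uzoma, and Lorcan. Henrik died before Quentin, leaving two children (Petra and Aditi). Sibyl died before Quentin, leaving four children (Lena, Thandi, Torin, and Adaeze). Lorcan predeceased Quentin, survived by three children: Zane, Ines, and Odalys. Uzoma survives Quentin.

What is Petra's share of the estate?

Petra receives 306,000.

The entire 2,448,000 passes to the descendants.
That amount (2,448,000) is divided into 4 shares of 612,000: Uzoma takes 612,000; Henrik's 612,000 share passes to Henrik's issue; Sibyl's 612,000 share passes to Sibyl's issue; Lorcan's 612,000 share passes to Lorcan's issue.
Henrik's share (612,000) is divided into 2 shares of 306,000: Petra and Aditi each take 306,000.
Sibyl's share (612,000) is divided into 4 shares of 153,000: Lena, Thandi, Torin, and Adaeze each take 153,000.
Lorcan's share (612,000) is divided into 3 shares of 204,000: Zane, Ines, and Odalys each take 204,000.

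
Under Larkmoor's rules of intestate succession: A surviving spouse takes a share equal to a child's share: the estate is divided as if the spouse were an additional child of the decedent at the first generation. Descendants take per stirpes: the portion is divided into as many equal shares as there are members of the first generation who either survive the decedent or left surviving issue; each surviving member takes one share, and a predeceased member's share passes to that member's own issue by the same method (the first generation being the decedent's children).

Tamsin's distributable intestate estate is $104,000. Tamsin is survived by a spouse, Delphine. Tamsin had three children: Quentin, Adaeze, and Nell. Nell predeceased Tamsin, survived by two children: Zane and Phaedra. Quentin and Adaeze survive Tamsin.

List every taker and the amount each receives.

Delphine: $26,000; Quentin: $26,000; Adaeze: $26,000; Zane: $13,000; Phaedra: $13,000

The spouse counts as an additional share at the children's level, so there are 4 primary shares of $26,000. Delphine takes one such share ($26,000).
The children's combined portion ($78,000) is divided into 3 shares of $26,000: Quentin and Adaeze each take $26,000; Nell's $26,000 share passes to Nell's issue.
Nell's share ($26,000) is divided into 2 shares of $13,000: Zane and Phaedra each take $13,000.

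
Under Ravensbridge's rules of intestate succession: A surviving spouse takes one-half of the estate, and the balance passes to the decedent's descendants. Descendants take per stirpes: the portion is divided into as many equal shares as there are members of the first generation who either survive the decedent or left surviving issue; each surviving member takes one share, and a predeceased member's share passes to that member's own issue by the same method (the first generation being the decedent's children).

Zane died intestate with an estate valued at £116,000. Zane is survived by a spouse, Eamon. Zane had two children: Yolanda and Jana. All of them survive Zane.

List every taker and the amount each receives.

Eamon takes one-half of £116,000 = £58,000. The remaining £58,000 passes to the descendants.
The descendants' portion (£58,000) is divided into 2 shares of £29,000: Yolanda and Jana each take £29,000.

Eamon: £58,000; Yolanda: £29,000; Jana: £29,000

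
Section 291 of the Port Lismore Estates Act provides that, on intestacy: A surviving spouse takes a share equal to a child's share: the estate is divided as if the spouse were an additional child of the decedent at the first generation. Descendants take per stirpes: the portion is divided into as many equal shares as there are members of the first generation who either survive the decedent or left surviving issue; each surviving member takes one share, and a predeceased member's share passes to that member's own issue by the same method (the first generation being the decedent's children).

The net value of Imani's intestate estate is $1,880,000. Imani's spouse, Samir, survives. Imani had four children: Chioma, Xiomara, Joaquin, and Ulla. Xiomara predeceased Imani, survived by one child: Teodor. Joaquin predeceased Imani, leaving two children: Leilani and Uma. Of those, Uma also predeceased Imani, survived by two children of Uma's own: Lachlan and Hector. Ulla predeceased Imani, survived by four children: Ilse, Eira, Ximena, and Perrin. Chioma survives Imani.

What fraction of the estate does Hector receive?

The spouse counts as an additional share at the children's level, so there are 5 primary shares of $376,000. Samir takes one such share ($376,000).
The children's combined portion ($1,504,000) is divided into 4 shares of $376,000: Chioma takes $376,000; Xiomara's $376,000 share passes to Xiomara's issue; Joaquin's $376,000 share passes to Joaquin's issue; Ulla's $376,000 share passes to Ulla's issue.
Xiomara's share ($376,000) passes entirely to Teodor.
Joaquin's share ($376,000) is divided into 2 shares of $188,000: Leilani takes $188,000; Uma's $188,000 share passes to Uma's issue.
Uma's share ($188,000) is divided into 2 shares of $94,000: Lachlan and Hector each take $94,000.
Ulla's share ($376,000) is divided into 4 shares of $94,000: Ilse, Eira, Ximena, and Perrin each take $94,000.

Hector receives 1/20 of the estate.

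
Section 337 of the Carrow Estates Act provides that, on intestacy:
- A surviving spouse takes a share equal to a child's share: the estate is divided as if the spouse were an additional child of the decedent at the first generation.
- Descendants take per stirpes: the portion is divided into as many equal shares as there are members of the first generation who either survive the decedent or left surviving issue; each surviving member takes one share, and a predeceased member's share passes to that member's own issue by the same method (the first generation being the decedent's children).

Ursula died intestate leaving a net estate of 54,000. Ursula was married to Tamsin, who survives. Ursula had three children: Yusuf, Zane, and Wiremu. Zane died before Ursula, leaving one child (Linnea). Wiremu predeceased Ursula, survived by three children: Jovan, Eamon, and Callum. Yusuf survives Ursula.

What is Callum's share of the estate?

The spouse counts as an additional share at the children's level, so there are 4 primary shares of 13,500. Tamsin takes one such share (13,500).
The children's combined portion (40,500) is divided into 3 shares of 13,500: Yusuf takes 13,500; Zane's 13,500 share passes to Zane's issue; Wiremu's 13,500 share passes to Wiremu's issue.
Zane's share (13,500) passes entirely to Linnea.
Wiremu's share (13,500) is divided into 3 shares of 4,500: Jovan, Eamon, and Callum each take 4,500.

Callum receives 4,500.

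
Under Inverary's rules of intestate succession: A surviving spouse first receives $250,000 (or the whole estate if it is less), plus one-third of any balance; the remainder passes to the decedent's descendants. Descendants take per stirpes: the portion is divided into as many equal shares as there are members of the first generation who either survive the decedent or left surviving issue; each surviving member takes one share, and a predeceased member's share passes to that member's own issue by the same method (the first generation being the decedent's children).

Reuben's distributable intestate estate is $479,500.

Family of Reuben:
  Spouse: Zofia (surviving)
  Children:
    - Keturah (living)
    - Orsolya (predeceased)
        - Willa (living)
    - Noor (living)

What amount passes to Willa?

Willa receives $51,000.

Zofia first takes $250,000, leaving a balance of $229,500. Zofia then takes one-third of the balance ($76,500), for a total of $326,500. The remaining $153,000 passes to the descendants.
The descendants' portion ($153,000) is divided into 3 shares of $51,000: Keturah and Noor each take $51,000; Orsolya's $51,000 share passes to Orsolya's issue.
Orsolya's share ($51,000) passes entirely to Willa.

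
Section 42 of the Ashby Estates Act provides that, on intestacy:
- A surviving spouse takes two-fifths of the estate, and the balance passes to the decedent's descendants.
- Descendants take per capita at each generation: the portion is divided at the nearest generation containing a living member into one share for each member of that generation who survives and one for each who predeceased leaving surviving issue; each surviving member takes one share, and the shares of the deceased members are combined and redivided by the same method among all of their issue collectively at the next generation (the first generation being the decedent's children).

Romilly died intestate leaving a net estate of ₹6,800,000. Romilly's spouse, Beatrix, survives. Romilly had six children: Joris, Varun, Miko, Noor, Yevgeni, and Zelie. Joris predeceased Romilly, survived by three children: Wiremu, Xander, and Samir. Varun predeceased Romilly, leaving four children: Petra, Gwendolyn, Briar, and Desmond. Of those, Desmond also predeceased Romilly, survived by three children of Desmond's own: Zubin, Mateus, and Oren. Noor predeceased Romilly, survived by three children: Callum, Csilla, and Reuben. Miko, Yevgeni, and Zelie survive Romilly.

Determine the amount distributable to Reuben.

Reuben receives ₹204,000.

Beatrix takes two-fifths of ₹6,800,000 = ₹2,720,000. The remaining ₹4,080,000 passes to the descendants.
The descendants' portion (₹4,080,000) is divided at the children's generation into 6 shares of ₹680,000. Miko, Yevgeni, and Zelie each take ₹680,000. The 3 shares of the deceased (Joris, Varun, and Noor) are combined into a pool of ₹2,040,000.
That pool (₹2,040,000) is divided at the grandchildren's generation into 10 shares of ₹204,000. Wiremu, Xander, Samir, Petra, Gwendolyn, Briar, Callum, Csilla, and Reuben each take ₹204,000. The remaining share for the deceased Desmond (₹204,000) is carried to the next generation.
That pool (₹204,000) is divided at the great-grandchildren's generation equally among Zubin, Mateus, and Oren: ₹68,000 each.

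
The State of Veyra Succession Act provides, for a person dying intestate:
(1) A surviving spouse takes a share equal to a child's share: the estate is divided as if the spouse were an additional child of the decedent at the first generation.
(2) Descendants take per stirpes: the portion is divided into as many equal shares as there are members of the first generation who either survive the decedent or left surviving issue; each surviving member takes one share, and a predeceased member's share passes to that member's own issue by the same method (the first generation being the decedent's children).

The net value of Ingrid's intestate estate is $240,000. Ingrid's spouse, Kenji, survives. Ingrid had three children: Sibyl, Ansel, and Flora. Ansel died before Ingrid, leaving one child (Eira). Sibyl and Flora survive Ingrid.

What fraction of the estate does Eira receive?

The spouse counts as an additional share at the children's level, so there are 4 primary shares of $60,000. Kenji takes one such share ($60,000).
The children's combined portion ($180,000) is divided into 3 shares of $60,000: Sibyl and Flora each take $60,000; Ansel's $60,000 share passes to Ansel's issue.
Ansel's share ($60,000) passes entirely to Eira.

Eira receives 1/4 of the estate.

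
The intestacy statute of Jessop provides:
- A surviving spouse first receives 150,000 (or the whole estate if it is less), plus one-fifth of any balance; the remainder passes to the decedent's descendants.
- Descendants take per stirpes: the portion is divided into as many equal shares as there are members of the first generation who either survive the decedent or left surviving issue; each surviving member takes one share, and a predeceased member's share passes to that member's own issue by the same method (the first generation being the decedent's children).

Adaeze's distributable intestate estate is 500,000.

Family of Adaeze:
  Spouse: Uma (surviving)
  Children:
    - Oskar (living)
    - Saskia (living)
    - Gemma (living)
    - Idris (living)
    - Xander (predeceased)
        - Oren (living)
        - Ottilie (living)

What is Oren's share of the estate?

Uma first takes 150,000, leaving a balance of 350,000. Uma then takes one-fifth of the balance (70,000), for a total of 220,000. The remaining 280,000 passes to the descendants.
The descendants' portion (280,000) is divided into 5 shares of 56,000: Oskar, Saskia, Gemma, and Idris each take 56,000; Xander's 56,000 share passes to Xander's issue.
Xander's share (56,000) is divided into 2 shares of 28,000: Oren and Ottilie each take 28,000.

Oren receives 28,000.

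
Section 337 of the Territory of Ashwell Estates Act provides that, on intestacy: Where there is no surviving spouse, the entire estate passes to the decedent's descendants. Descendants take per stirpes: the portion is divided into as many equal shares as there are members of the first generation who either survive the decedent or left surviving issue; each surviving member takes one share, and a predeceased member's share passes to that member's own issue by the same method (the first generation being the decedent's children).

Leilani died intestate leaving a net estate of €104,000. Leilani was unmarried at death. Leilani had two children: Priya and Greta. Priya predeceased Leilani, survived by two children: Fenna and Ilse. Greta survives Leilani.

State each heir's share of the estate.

The entire €104,000 passes to the descendants.
That amount (€104,000) is divided into 2 shares of €52,000: Greta takes €52,000; Priya's €52,000 share passes to Priya's issue.
Priya's share (€52,000) is divided into 2 shares of €26,000: Fenna and Ilse each take €26,000.

Fenna: €26,000; Ilse: €26,000; Greta: €52,000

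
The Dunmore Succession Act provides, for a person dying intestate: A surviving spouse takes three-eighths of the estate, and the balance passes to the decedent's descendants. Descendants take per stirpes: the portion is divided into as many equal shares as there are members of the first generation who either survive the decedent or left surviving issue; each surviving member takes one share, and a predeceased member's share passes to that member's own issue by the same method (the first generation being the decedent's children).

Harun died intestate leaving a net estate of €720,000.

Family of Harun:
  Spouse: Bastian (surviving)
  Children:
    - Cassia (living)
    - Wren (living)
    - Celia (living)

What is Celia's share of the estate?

Celia receives €150,000.

Bastian takes three-eighths of €720,000 = €270,000. The remaining €450,000 passes to the descendants.
The descendants' portion (€450,000) is divided into 3 shares of €150,000: Cassia, Wren, and Celia each take €150,000.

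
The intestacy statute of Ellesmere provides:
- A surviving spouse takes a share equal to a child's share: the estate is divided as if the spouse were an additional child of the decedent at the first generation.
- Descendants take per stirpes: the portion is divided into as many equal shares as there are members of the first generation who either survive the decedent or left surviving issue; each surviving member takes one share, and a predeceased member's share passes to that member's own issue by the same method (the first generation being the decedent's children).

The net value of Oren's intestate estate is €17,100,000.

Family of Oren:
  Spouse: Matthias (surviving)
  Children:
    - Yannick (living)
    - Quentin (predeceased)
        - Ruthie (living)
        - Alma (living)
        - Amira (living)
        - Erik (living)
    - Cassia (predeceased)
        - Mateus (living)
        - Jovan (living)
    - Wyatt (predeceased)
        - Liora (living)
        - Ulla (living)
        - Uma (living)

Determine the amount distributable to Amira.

The spouse counts as an additional share at the children's level, so there are 5 primary shares of €3,420,000. Matthias takes one such share (€3,420,000).
The children's combined portion (€13,680,000) is divided into 4 shares of €3,420,000: Yannick takes €3,420,000; Quentin's €3,420,000 share passes to Quentin's issue; Cassia's €3,420,000 share passes to Cassia's issue; Wyatt's €3,420,000 share passes to Wyatt's issue.
Quentin's share (€3,420,000) is divided into 4 shares of €855,000: Ruthie, Alma, Amira, and Erik each take €855,000.
Cassia's share (€3,420,000) is divided into 2 shares of €1,710,000: Mateus and Jovan each take €1,710,000.
Wyatt's share (€3,420,000) is divided into 3 shares of €1,140,000: Liora, Ulla, and Uma each take €1,140,000.

Amira receives €855,000.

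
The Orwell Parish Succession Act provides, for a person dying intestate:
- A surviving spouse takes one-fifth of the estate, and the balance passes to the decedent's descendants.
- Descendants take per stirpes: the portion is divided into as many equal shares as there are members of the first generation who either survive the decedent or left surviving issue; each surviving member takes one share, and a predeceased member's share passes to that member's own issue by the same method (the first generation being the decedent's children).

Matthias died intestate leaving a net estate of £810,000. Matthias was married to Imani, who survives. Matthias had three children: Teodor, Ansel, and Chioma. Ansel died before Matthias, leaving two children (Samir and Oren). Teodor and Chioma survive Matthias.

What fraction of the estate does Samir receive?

Samir receives 2/15 of the estate.

Imani takes one-fifth of £810,000 = £162,000. The remaining £648,000 passes to the descendants.
The descendants' portion (£648,000) is divided into 3 shares of £216,000: Teodor and Chioma each take £216,000; Ansel's £216,000 share passes to Ansel's issue.
Ansel's share (£216,000) is divided into 2 shares of £108,000: Samir and Oren each take £108,000.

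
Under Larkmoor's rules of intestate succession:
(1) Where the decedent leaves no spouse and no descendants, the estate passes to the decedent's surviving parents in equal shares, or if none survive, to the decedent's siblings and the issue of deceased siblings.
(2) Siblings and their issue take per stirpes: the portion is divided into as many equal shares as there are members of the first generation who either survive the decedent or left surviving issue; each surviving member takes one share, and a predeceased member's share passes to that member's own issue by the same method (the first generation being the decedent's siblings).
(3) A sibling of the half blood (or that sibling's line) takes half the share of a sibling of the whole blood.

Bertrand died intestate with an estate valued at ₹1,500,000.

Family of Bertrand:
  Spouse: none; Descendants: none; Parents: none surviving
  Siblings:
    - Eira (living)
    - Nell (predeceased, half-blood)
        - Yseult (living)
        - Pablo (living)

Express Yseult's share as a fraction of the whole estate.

Yseult receives 1/6 of the estate.

The entire ₹1,500,000 passes to the siblings and their issue.
Counting each half-blood sibling's line as half a unit, there are 3/2 units in ₹1,500,000, so one unit is ₹1,000,000. Whole-blood lines (Eira) take ₹1,000,000 each; half-blood lines (Nell) take ₹500,000 each.
Nell's share (₹500,000) is divided into 2 shares of ₹250,000: Yseult and Pablo each take ₹250,000.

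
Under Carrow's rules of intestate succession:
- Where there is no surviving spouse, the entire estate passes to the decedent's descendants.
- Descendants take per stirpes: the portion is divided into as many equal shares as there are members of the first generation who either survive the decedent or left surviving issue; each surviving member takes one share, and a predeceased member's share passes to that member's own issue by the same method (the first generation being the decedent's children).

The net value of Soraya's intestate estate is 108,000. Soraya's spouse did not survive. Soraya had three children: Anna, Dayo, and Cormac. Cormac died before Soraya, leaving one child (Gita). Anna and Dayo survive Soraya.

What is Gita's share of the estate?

Gita receives 36,000.

The entire 108,000 passes to the descendants.
That amount (108,000) is divided into 3 shares of 36,000: Anna and Dayo each take 36,000; Cormac's 36,000 share passes to Cormac's issue.
Cormac's share (36,000) passes entirely to Gita.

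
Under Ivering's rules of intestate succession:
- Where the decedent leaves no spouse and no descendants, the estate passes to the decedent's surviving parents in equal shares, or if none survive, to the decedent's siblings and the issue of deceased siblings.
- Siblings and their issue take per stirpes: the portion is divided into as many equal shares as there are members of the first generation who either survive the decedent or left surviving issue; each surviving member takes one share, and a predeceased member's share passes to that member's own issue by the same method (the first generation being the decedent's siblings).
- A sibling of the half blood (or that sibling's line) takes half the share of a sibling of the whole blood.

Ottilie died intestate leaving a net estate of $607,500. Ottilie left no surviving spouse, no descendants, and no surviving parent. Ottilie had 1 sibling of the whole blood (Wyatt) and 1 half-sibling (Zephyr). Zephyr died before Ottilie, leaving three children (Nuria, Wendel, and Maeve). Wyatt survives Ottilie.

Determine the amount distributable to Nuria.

The entire $607,500 passes to the siblings and their issue.
Counting each half-blood sibling's line as half a unit, there are 3/2 units in $607,500, so one unit is $405,000. Whole-blood lines (Wyatt) take $405,000 each; half-blood lines (Zephyr) take $202,500 each.
Zephyr's share ($202,500) is divided into 3 shares of $67,500: Nuria, Wendel, and Maeve each take $67,500.

Nuria receives $67,500.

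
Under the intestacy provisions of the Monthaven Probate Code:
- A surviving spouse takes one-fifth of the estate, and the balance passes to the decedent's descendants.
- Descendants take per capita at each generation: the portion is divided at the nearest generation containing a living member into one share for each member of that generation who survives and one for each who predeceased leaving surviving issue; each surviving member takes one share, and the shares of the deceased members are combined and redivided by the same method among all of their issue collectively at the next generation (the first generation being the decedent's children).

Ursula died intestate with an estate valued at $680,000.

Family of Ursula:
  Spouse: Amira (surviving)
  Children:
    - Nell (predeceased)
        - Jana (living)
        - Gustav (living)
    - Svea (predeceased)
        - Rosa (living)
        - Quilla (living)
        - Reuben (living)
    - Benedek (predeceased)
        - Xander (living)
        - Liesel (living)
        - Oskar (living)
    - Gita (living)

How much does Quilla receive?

Amira takes one-fifth of $680,000 = $136,000. The remaining $544,000 passes to the descendants.
The descendants' portion ($544,000) is divided at the children's generation into 4 shares of $136,000. Gita takes $136,000. The 3 shares of the deceased (Nell, Svea, and Benedek) are combined into a pool of $408,000.
That pool ($408,000) is divided at the grandchildren's generation equally among Jana, Gustav, Rosa, Quilla, Reuben, Xander, Liesel, and Oskar: $51,000 each.

Quilla receives $51,000.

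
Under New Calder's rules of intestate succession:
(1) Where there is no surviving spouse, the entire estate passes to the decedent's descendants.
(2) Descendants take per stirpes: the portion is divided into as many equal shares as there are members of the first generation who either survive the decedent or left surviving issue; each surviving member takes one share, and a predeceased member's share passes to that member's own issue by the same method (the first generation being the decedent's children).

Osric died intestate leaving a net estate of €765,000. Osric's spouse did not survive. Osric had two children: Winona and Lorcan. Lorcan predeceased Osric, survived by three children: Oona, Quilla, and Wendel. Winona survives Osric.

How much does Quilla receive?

The entire €765,000 passes to the descendants.
That amount (€765,000) is divided into 2 shares of €382,500: Winona takes €382,500; Lorcan's €382,500 share passes to Lorcan's issue.
Lorcan's share (€382,500) is divided into 3 shares of €127,500: Oona, Quilla, and Wendel each take €127,500.

Quilla receives €127,500.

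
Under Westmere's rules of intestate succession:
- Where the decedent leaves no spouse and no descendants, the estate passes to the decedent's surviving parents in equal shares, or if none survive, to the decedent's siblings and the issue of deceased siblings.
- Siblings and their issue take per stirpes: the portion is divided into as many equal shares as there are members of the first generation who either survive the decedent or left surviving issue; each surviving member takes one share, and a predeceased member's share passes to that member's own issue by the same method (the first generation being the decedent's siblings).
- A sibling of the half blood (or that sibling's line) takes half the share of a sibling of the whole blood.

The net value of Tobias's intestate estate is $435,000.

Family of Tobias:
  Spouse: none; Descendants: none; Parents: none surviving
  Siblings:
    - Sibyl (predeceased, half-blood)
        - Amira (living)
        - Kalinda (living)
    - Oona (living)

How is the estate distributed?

Amira: $72,500; Kalinda: $72,500; Oona: $290,000

The entire $435,000 passes to the siblings and their issue.
Counting each half-blood sibling's line as half a unit, there are 3/2 units in $435,000, so one unit is $290,000. Whole-blood lines (Oona) take $290,000 each; half-blood lines (Sibyl) take $145,000 each.
Sibyl's share ($145,000) is divided into 2 shares of $72,500: Amira and Kalinda each take $72,500.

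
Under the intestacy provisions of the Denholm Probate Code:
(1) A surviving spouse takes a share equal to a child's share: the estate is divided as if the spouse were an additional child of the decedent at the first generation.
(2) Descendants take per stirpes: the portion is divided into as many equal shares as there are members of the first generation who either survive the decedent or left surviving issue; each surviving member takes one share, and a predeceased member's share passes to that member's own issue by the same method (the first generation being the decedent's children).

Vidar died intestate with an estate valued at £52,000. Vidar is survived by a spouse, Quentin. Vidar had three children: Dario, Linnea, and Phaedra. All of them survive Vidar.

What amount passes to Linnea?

The spouse counts as an additional share at the children's level, so there are 4 primary shares of £13,000. Quentin takes one such share (£13,000).
The children's combined portion (£39,000) is divided into 3 shares of £13,000: Dario, Linnea, and Phaedra each take £13,000.

Linnea receives £13,000.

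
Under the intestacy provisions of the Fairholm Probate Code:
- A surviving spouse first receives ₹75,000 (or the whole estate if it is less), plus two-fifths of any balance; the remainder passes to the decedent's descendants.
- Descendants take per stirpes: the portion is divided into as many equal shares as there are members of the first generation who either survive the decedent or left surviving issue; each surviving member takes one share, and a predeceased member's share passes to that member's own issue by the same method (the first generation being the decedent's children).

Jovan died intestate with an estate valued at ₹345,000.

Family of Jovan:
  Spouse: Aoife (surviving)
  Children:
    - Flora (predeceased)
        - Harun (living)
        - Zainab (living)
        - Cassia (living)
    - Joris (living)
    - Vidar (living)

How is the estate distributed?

Aoife first takes ₹75,000, leaving a balance of ₹270,000. Aoife then takes two-fifths of the balance (₹108,000), for a total of ₹183,000. The remaining ₹162,000 passes to the descendants.
The descendants' portion (₹162,000) is divided into 3 shares of ₹54,000: Joris and Vidar each take ₹54,000; Flora's ₹54,000 share passes to Flora's issue.
Flora's share (₹54,000) is divided into 3 shares of ₹18,000: Harun, Zainab, and Cassia each take ₹18,000.

Aoife: ₹183,000; Harun: ₹18,000; Zainab: ₹18,000; Cassia: ₹18,000; Joris: ₹54,000; Vidar: ₹54,000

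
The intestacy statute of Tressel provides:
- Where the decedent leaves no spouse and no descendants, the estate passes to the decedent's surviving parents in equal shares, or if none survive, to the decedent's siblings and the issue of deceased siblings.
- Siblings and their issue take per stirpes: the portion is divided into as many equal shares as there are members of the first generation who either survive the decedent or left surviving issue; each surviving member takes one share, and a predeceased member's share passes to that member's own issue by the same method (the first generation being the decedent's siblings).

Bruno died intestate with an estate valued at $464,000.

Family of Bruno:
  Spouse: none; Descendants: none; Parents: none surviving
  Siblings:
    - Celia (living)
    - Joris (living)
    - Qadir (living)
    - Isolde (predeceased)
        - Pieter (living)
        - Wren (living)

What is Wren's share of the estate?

Wren receives $58,000.

The entire $464,000 passes to the siblings and their issue.
That amount ($464,000) is divided into 4 shares of $116,000: Celia, Joris, and Qadir each take $116,000; Isolde's $116,000 share passes to Isolde's issue.
Isolde's share ($116,000) is divided into 2 shares of $58,000: Pieter and Wren each take $58,000.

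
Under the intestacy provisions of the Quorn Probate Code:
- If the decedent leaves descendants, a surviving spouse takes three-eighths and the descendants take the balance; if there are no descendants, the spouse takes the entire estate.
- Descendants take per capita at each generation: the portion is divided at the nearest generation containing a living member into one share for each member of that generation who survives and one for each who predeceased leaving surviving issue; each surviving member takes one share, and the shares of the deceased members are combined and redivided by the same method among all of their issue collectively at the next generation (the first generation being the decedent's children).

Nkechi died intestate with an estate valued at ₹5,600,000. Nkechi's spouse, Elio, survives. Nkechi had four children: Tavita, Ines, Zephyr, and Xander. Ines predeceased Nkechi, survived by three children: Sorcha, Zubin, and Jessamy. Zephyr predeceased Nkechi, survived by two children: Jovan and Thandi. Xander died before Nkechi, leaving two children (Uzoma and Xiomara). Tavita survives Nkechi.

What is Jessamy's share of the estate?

Jessamy receives ₹375,000.

Elio takes three-eighths of ₹5,600,000 = ₹2,100,000. The remaining ₹3,500,000 passes to the descendants.
The descendants' portion (₹3,500,000) is divided at the children's generation into 4 shares of ₹875,000. Tavita takes ₹875,000. The 3 shares of the deceased (Ines, Zephyr, and Xander) are combined into a pool of ₹2,625,000.
That pool (₹2,625,000) is divided at the grandchildren's generation equally among Sorcha, Zubin, Jessamy, Jovan, Thandi, Uzoma, and Xiomara: ₹375,000 each.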